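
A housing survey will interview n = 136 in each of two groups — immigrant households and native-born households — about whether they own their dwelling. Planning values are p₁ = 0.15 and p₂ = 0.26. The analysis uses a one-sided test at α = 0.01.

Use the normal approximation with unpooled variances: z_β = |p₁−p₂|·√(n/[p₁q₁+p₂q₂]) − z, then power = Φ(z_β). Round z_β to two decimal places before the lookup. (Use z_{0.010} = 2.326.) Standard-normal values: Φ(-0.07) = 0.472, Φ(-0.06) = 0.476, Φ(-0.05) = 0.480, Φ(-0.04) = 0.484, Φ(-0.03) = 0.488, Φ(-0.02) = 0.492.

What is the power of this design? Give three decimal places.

z_β = |p₁−p₂|·√(n/[p₁q₁+p₂q₂]) − z_α
    = 0.11 · √(136/0.3199) − 2.326
    = 0.11 · 20.6188 − 2.326
    = 2.2681 − 2.326 = -0.0579 → -0.06
Power = Φ(-0.06) = 0.476.

Power ≈ 0.476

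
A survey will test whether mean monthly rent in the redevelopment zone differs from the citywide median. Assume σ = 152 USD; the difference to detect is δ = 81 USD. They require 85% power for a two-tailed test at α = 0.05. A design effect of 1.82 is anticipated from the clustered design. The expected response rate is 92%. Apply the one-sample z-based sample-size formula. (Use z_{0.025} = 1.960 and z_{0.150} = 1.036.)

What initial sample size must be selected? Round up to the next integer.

n = 63

n = (z_{α/2} + z_β)² · σ² / δ²
  = (1.960 + 1.036)² · 152² / 81²
  = 8.9760 · 23104 / 6561
  = 31.61
Design effect: 1.82 × 31.61 = 57.53.
Adjust for 92% response: 57.53 / 0.92 = 62.53.
Round up → n = 63.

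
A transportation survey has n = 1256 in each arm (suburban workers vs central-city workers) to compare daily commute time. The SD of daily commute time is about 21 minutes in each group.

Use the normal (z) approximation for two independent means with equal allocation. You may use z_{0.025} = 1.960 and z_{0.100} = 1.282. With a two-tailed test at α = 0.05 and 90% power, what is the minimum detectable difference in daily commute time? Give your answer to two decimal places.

δ = (z_{α/2} + z_β) · √((σ₁²+σ₂²)/n)
  = (1.960 + 1.282) · √(882/1256)
  = 3.242 · √0.70223
  = 3.242 · 0.8380
  = 2.7168

Minimum detectable difference ≈ 2.72 minutes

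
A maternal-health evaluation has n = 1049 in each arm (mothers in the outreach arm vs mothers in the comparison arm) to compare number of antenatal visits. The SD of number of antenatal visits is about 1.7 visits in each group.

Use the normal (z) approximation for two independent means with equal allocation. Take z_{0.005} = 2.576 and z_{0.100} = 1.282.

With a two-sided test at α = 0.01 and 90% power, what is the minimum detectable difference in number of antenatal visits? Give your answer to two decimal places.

Minimum detectable difference ≈ 0.29 visits

δ = (z_{α/2} + z_β) · √((σ₁²+σ₂²)/n)
  = (2.576 + 1.282) · √(5.78/1049)
  = 3.858 · √0.00551
  = 3.858 · 0.0742
  = 0.2864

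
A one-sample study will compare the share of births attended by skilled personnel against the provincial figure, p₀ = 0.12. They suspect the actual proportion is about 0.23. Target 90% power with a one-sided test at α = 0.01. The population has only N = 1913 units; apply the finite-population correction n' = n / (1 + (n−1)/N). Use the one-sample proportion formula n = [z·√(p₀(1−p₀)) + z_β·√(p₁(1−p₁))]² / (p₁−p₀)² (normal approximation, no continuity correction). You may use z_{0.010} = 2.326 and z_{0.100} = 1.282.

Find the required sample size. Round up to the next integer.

n = [z_α·√(p₀q₀) + z_β·√(p₁q₁)]² / (p₁ − p₀)²
  = [2.326·√(0.12·0.88) + 1.282·√(0.23·0.77)]² / (0.11)²
  = [2.326·0.3250 + 1.282·0.4208]² / 0.0121
  = [1.2954]² / 0.0121
  = 138.68
Finite-population correction (N = 1913): 138.68 / (1 + (138.68 − 1)/1913) = 129.37.
Round up → n = 130.

n = 130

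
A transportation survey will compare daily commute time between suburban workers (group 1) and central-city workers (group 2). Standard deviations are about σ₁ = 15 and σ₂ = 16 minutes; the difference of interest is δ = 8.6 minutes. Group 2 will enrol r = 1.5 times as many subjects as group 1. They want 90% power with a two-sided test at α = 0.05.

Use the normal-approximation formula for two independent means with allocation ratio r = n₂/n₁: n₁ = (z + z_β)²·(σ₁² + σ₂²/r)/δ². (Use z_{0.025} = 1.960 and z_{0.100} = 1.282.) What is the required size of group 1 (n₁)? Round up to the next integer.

n₁ = (z_{α/2} + z_β)² · (σ₁² + σ₂²/r) / δ²
   = (1.960 + 1.282)² · (15² + 16²/1.5) / 8.6²
   = 10.5106 · (225 + 170.6667) / 73.96
   = 10.5106 · 395.6667 / 73.96
   = 56.23
Round up → n₁ = 57; n₂ = r·n₁ = 1.5 × 57 = 86.

n₁ = 57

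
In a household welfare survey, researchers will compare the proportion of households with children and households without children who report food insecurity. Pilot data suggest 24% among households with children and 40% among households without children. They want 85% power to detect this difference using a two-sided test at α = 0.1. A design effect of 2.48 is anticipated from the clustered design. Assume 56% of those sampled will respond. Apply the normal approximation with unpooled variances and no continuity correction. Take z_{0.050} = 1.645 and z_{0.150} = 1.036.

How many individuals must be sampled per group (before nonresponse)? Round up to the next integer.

n = (z_{α/2} + z_β)² · [p₁(1−p₁) + p₂(1−p₂)] / (p₁ − p₂)²
  = (1.645 + 1.036)² · (0.24·0.76 + 0.40·0.60) / (-0.16)²
  = (2.681)² · (0.1824 + 0.2400) / 0.0256
  = 7.1878 · 0.4224 / 0.0256
  = 118.60
Design effect: 2.48 × 118.60 = 294.12.
Adjust for 56% response: 294.12 / 0.56 = 525.22.
Round up → n = 526 per group.

n = 526 per group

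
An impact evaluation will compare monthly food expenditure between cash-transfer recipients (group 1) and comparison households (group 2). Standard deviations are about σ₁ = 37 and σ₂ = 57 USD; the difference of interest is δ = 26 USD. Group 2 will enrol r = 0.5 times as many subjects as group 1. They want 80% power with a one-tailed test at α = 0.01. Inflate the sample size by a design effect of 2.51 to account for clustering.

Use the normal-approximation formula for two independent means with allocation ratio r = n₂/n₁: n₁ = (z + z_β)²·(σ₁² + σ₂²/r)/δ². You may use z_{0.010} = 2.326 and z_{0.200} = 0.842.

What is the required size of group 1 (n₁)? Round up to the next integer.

n₁ = (z_α + z_β)² · (σ₁² + σ₂²/r) / δ²
   = (2.326 + 0.842)² · (37² + 57²/0.5) / 26²
   = 10.0362 · (1369 + 6498) / 676
   = 10.0362 · 7867 / 676
   = 116.80
Design effect: 2.51 × 116.80 = 293.16.
Round up → n₁ = 294; n₂ = r·n₁ = 0.5 × 294 = 147.

n₁ = 294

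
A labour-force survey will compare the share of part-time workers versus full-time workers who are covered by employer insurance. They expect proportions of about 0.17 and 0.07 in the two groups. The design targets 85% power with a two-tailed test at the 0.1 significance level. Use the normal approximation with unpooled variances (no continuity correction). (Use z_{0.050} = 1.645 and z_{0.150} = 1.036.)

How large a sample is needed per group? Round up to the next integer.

n = (z_{α/2} + z_β)² · [p₁(1−p₁) + p₂(1−p₂)] / (p₁ − p₂)²
  = (1.645 + 1.036)² · (0.17·0.83 + 0.07·0.93) / (0.10)²
  = (2.681)² · (0.1411 + 0.0651) / 0.0100
  = 7.1878 · 0.2062 / 0.0100
  = 148.21
Round up → n = 149 per group.

n = 149 per group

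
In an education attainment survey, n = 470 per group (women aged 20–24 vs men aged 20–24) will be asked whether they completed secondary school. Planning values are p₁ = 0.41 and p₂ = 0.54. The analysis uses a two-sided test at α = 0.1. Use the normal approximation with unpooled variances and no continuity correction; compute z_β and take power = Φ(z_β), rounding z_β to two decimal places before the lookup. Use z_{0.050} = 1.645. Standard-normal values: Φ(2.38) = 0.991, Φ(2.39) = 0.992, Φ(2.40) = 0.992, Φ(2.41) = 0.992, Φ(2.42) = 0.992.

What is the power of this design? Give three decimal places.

z_β = |p₁−p₂|·√(n/[p₁q₁+p₂q₂]) − z_{α/2}
    = 0.13 · √(470/0.4903) − 1.645
    = 0.13 · 30.9612 − 1.645
    = 4.0250 − 1.645 = 2.3800 → 2.38
Power = Φ(2.38) = 0.991.

Power ≈ 0.991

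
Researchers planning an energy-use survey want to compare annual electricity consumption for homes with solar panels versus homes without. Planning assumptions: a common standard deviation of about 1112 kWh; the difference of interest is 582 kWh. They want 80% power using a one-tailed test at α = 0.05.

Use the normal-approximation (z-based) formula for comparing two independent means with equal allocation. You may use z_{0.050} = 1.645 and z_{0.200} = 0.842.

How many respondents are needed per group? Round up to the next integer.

n = (z_α + z_β)² · (σ₁² + σ₂²) / δ²
  = (1.645 + 0.842)² · (2·1112² = 2473088) / 582²
  = 6.1852 · 2473088 / 338724
  = 45.16
Round up → n = 46 per group.

n = 46 per group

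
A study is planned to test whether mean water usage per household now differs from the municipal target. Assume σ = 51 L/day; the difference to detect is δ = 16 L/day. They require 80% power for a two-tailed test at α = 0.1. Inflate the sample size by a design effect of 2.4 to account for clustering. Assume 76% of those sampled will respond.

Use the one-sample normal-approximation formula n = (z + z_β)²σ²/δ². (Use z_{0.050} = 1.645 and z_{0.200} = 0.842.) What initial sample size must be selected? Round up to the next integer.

n = (z_{α/2} + z_β)² · σ² / δ²
  = (1.645 + 0.842)² · 51² / 16²
  = 6.1852 · 2601 / 256
  = 62.84
Design effect: 2.4 × 62.84 = 150.82.
Adjust for 76% response: 150.82 / 0.76 = 198.45.
Round up → n = 199.

n = 199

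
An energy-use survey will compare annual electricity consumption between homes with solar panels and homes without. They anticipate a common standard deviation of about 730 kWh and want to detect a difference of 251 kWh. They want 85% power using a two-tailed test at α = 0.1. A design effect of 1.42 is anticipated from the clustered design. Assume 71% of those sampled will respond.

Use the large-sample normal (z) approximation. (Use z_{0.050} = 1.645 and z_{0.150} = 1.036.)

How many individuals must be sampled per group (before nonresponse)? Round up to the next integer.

n = (z_{α/2} + z_β)² · (σ₁² + σ₂²) / δ²
  = (1.645 + 1.036)² · (2·730² = 1065800) / 251²
  = 7.1878 · 1065800 / 63001
  = 121.60
Design effect: 1.42 × 121.60 = 172.67.
Adjust for 71% response: 172.67 / 0.71 = 243.19.
Round up → n = 244 per group.

n = 244 per group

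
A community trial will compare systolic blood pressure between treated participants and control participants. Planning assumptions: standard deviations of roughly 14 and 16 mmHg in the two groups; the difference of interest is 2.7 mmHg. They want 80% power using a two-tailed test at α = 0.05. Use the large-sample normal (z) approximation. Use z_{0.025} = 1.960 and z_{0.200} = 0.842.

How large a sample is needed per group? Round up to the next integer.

n = 487 per group

n = (z_{α/2} + z_β)² · (σ₁² + σ₂²) / δ²
  = (1.960 + 0.842)² · (14² + 16² = 452) / 2.7²
  = 7.8512 · 452 / 7.29
  = 486.80
Round up → n = 487 per group.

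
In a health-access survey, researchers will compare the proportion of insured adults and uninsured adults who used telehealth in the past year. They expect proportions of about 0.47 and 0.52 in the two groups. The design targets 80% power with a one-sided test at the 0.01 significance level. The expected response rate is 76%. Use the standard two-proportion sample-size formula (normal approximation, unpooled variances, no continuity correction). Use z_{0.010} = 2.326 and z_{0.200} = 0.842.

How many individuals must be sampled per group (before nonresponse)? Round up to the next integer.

n = (z_α + z_β)² · [p₁(1−p₁) + p₂(1−p₂)] / (p₁ − p₂)²
  = (2.326 + 0.842)² · (0.47·0.53 + 0.52·0.48) / (-0.05)²
  = (3.168)² · (0.2491 + 0.2496) / 0.0025
  = 10.0362 · 0.4987 / 0.0025
  = 2002.03
Adjust for 76% response: 2002.03 / 0.76 = 2634.24.
Round up → n = 2635 per group.

n = 2635 per group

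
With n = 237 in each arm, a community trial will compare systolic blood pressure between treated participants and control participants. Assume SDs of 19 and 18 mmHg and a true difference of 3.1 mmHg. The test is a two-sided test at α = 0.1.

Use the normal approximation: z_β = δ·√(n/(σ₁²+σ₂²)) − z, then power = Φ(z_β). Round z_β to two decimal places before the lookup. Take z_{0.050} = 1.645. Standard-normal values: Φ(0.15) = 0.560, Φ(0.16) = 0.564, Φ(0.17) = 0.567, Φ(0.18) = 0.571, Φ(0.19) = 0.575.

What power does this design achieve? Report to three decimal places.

z_β = δ·√(n/(σ₁²+σ₂²)) − z_{α/2}
    = 3.1 · √(237/685) − 1.645
    = 3.1 · 0.58821 − 1.645
    = 1.8234 − 1.645 = 0.1784 → 0.18
Power = Φ(0.18) = 0.571.

Power ≈ 0.571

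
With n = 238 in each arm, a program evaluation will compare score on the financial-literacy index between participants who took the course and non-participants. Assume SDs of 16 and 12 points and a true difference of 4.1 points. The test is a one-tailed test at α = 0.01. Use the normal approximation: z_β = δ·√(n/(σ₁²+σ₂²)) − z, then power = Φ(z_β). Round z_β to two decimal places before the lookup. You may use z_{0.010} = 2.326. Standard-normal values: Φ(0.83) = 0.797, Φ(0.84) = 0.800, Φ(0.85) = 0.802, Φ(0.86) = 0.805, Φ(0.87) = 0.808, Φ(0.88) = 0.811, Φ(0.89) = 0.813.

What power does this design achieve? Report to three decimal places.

z_β = δ·√(n/(σ₁²+σ₂²)) − z_α
    = 4.1 · √(238/400) − 2.326
    = 4.1 · 0.77136 − 2.326
    = 3.1626 − 2.326 = 0.8366 → 0.84
Power = Φ(0.84) = 0.800.

Power ≈ 0.800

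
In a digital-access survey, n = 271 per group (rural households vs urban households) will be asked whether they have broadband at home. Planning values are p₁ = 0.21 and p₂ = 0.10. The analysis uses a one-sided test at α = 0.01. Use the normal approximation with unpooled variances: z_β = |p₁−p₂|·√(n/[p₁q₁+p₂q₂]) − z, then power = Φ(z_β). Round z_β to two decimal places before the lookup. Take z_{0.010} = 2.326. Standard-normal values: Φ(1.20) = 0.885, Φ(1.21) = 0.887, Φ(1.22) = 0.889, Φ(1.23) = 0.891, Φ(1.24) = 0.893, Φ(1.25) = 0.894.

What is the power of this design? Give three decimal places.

z_β = |p₁−p₂|·√(n/[p₁q₁+p₂q₂]) − z_α
    = 0.11 · √(271/0.2559) − 2.326
    = 0.11 · 32.5424 − 2.326
    = 3.5797 − 2.326 = 1.2537 → 1.25
Power = Φ(1.25) = 0.894.

Power ≈ 0.894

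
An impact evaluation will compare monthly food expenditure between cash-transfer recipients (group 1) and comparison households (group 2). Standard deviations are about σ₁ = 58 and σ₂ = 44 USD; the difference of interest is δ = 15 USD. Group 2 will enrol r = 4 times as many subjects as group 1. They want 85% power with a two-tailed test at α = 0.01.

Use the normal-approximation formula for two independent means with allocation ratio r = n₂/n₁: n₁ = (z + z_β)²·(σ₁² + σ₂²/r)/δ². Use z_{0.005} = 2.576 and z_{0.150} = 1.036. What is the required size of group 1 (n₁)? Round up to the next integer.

n₁ = 224

n₁ = (z_{α/2} + z_β)² · (σ₁² + σ₂²/r) / δ²
   = (2.576 + 1.036)² · (58² + 44²/4) / 15²
   = 13.0465 · (3364 + 484) / 225
   = 13.0465 · 3848 / 225
   = 223.12
Round up → n₁ = 224; n₂ = r·n₁ = 4 × 224 = 896.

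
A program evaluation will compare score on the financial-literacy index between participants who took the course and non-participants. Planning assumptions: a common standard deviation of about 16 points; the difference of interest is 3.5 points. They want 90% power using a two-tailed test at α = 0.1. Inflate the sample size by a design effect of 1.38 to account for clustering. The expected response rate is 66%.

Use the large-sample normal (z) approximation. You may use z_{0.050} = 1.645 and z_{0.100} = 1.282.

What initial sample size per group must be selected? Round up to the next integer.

n = (z_{α/2} + z_β)² · (σ₁² + σ₂²) / δ²
  = (1.645 + 1.282)² · (2·16² = 512) / 3.5²
  = 8.5673 · 512 / 12.25
  = 358.08
Design effect: 1.38 × 358.08 = 494.15.
Adjust for 66% response: 494.15 / 0.66 = 748.71.
Round up → n = 749 per group.

n = 749 per group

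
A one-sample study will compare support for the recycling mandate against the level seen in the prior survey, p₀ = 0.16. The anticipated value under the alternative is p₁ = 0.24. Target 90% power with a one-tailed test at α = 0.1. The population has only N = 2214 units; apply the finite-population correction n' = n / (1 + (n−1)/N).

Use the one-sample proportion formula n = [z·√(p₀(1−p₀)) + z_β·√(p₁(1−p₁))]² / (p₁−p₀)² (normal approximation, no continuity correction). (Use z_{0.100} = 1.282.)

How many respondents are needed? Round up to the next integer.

n = [z_α·√(p₀q₀) + z_β·√(p₁q₁)]² / (p₁ − p₀)²
  = [1.282·√(0.16·0.84) + 1.282·√(0.24·0.76)]² / (0.08)²
  = [1.282·0.3666 + 1.282·0.4271]² / 0.0064
  = [1.0175]² / 0.0064
  = 161.77
Finite-population correction (N = 2214): 161.77 / (1 + (161.77 − 1)/2214) = 150.82.
Round up → n = 151.

n = 151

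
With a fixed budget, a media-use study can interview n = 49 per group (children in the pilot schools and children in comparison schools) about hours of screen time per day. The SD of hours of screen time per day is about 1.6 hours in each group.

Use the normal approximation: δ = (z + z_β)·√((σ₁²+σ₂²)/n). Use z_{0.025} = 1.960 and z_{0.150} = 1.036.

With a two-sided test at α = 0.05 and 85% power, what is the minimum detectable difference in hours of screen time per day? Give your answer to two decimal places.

δ = (z_{α/2} + z_β) · √((σ₁²+σ₂²)/n)
  = (1.960 + 1.036) · √(5.12/49)
  = 2.996 · √0.10449
  = 2.996 · 0.3232
  = 0.9685

Minimum detectable difference ≈ 0.97 hours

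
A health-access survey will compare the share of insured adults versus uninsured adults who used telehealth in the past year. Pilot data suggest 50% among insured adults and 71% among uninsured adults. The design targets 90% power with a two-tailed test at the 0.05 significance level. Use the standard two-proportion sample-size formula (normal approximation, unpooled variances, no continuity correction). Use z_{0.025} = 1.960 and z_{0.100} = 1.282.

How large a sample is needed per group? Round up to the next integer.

n = 109 per group

n = (z_{α/2} + z_β)² · [p₁(1−p₁) + p₂(1−p₂)] / (p₁ − p₂)²
  = (1.960 + 1.282)² · (0.50·0.50 + 0.71·0.29) / (-0.21)²
  = (3.242)² · (0.2500 + 0.2059) / 0.0441
  = 10.5106 · 0.4559 / 0.0441
  = 108.66
Round up → n = 109 per group.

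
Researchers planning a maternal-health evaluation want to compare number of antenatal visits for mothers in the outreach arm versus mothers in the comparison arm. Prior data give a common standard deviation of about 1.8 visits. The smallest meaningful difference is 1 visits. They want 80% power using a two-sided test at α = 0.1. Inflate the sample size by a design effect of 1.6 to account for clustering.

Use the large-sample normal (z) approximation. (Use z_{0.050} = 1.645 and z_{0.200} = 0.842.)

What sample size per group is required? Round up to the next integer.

n = (z_{α/2} + z_β)² · (σ₁² + σ₂²) / δ²
  = (1.645 + 0.842)² · (2·1.8² = 6.48) / 1²
  = 6.1852 · 6.48 / 1
  = 40.08
Design effect: 1.6 × 40.08 = 64.13.
Round up → n = 65 per group.

n = 65 per group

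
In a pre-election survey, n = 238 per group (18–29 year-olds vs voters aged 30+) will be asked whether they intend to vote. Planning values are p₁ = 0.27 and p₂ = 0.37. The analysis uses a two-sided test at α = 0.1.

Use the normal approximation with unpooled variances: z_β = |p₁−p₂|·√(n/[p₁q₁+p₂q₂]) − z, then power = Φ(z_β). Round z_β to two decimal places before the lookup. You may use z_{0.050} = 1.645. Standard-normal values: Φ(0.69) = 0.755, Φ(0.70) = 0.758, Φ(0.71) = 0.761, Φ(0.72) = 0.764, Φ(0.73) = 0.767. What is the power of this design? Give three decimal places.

Power ≈ 0.761

z_β = |p₁−p₂|·√(n/[p₁q₁+p₂q₂]) − z_{α/2}
    = 0.10 · √(238/0.4302) − 1.645
    = 0.10 · 23.5209 − 1.645
    = 2.3521 − 1.645 = 0.7071 → 0.71
Power = Φ(0.71) = 0.761.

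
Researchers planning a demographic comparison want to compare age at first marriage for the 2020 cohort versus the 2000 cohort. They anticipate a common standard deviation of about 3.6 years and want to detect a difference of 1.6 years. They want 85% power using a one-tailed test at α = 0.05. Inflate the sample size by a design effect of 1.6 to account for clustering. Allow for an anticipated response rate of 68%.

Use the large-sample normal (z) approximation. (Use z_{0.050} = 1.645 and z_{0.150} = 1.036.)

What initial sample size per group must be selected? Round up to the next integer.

n = (z_α + z_β)² · (σ₁² + σ₂²) / δ²
  = (1.645 + 1.036)² · (2·3.6² = 25.92) / 1.6²
  = 7.1878 · 25.92 / 2.56
  = 72.78
Design effect: 1.6 × 72.78 = 116.44.
Adjust for 68% response: 116.44 / 0.68 = 171.24.
Round up → n = 172 per group.

n = 172 per group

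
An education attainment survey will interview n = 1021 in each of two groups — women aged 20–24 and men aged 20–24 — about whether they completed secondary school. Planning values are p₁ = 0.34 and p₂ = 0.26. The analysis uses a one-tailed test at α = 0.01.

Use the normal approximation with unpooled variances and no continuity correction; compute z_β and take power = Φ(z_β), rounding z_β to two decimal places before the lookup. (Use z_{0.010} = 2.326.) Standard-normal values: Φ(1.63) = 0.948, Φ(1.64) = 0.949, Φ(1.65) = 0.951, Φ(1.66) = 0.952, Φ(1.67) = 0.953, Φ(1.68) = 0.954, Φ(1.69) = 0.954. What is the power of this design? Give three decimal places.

z_β = |p₁−p₂|·√(n/[p₁q₁+p₂q₂]) − z_α
    = 0.08 · √(1021/0.4168) − 2.326
    = 0.08 · 49.4936 − 2.326
    = 3.9595 − 2.326 = 1.6335 → 1.63
Power = Φ(1.63) = 0.948.

Power ≈ 0.948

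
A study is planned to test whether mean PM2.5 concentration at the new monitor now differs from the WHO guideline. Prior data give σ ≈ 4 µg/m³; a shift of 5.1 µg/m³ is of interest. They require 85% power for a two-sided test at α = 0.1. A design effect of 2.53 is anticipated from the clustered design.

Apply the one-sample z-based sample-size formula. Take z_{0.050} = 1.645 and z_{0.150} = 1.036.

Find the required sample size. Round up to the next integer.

n = (z_{α/2} + z_β)² · σ² / δ²
  = (1.645 + 1.036)² · 4² / 5.1²
  = 7.1878 · 16 / 26.01
  = 4.42
Design effect: 2.53 × 4.42 = 11.19.
Round up → n = 12.

n = 12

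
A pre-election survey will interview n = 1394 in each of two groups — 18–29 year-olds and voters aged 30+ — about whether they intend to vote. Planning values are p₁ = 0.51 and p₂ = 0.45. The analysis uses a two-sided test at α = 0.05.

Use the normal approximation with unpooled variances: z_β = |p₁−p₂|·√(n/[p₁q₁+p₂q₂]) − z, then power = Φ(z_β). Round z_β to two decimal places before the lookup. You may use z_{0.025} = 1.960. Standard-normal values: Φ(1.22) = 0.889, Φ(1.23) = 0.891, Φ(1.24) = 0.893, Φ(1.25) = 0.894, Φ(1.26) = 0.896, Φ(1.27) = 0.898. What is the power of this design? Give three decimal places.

z_β = |p₁−p₂|·√(n/[p₁q₁+p₂q₂]) − z_{α/2}
    = 0.06 · √(1394/0.4974) − 1.960
    = 0.06 · 52.9393 − 1.960
    = 3.1764 − 1.960 = 1.2164 → 1.22
Power = Φ(1.22) = 0.889.

Power ≈ 0.889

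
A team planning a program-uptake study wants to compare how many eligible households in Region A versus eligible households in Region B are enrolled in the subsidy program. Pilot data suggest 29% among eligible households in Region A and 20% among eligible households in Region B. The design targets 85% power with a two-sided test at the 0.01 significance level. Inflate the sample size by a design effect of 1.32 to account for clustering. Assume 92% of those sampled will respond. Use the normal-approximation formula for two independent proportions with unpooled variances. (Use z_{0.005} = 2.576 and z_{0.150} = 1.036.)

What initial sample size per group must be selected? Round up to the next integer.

n = (z_{α/2} + z_β)² · [p₁(1−p₁) + p₂(1−p₂)] / (p₁ − p₂)²
  = (2.576 + 1.036)² · (0.29·0.71 + 0.20·0.80) / (0.09)²
  = (3.612)² · (0.2059 + 0.1600) / 0.0081
  = 13.0465 · 0.3659 / 0.0081
  = 589.35
Design effect: 1.32 × 589.35 = 777.94.
Adjust for 92% response: 777.94 / 0.92 = 845.59.
Round up → n = 846 per group.

n = 846 per group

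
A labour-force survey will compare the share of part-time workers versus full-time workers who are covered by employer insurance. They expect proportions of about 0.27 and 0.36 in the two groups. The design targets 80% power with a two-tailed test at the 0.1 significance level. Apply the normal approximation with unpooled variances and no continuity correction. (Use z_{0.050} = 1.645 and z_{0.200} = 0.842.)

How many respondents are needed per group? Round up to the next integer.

n = (z_{α/2} + z_β)² · [p₁(1−p₁) + p₂(1−p₂)] / (p₁ − p₂)²
  = (1.645 + 0.842)² · (0.27·0.73 + 0.36·0.64) / (-0.09)²
  = (2.487)² · (0.1971 + 0.2304) / 0.0081
  = 6.1852 · 0.4275 / 0.0081
  = 326.44
Round up → n = 327 per group.

n = 327 per group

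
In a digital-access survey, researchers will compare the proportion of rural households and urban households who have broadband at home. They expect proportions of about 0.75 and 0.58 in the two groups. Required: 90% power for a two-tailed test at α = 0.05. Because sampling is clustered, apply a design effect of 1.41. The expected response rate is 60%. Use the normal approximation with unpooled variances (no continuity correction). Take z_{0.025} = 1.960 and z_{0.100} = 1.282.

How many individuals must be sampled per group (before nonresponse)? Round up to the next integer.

n = 369 per group

n = (z_{α/2} + z_β)² · [p₁(1−p₁) + p₂(1−p₂)] / (p₁ − p₂)²
  = (1.960 + 1.282)² · (0.75·0.25 + 0.58·0.42) / (0.17)²
  = (3.242)² · (0.1875 + 0.2436) / 0.0289
  = 10.5106 · 0.4311 / 0.0289
  = 156.79
Design effect: 1.41 × 156.79 = 221.07.
Adjust for 60% response: 221.07 / 0.60 = 368.45.
Round up → n = 369 per group.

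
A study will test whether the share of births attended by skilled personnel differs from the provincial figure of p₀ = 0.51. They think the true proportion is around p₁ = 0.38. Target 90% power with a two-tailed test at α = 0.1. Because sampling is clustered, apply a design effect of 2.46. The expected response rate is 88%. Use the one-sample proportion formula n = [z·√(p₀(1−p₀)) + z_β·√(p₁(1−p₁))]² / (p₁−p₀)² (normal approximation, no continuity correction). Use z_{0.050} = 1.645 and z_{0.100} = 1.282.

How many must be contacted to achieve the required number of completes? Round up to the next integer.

n = [z_{α/2}·√(p₀q₀) + z_β·√(p₁q₁)]² / (p₁ − p₀)²
  = [1.645·√(0.51·0.49) + 1.282·√(0.38·0.62)]² / (-0.13)²
  = [1.645·0.4999 + 1.282·0.4854]² / 0.0169
  = [1.4446]² / 0.0169
  = 123.48
Design effect: 2.46 × 123.48 = 303.77.
Adjust for 88% response: 303.77 / 0.88 = 345.19.
Round up → n = 346.

n = 346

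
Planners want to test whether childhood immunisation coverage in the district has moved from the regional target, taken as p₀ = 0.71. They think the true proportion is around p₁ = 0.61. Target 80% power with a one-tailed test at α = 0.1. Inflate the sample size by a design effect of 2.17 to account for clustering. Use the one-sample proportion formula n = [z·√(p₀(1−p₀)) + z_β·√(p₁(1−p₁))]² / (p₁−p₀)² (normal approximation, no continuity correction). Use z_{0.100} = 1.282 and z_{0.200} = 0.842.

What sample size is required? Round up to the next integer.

n = 214

n = [z_α·√(p₀q₀) + z_β·√(p₁q₁)]² / (p₁ − p₀)²
  = [1.282·√(0.71·0.29) + 0.842·√(0.61·0.39)]² / (-0.10)²
  = [1.282·0.4538 + 0.842·0.4877]² / 0.0100
  = [0.9924]² / 0.0100
  = 98.49
Design effect: 2.17 × 98.49 = 213.72.
Round up → n = 214.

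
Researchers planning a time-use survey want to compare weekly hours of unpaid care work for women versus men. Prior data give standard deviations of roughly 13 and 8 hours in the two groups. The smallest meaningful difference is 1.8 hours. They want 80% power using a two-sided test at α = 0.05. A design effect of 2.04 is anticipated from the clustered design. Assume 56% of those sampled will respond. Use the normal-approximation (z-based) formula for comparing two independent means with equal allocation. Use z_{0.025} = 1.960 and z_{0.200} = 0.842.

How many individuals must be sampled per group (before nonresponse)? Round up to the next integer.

n = 2057 per group

n = (z_{α/2} + z_β)² · (σ₁² + σ₂²) / δ²
  = (1.960 + 0.842)² · (13² + 8² = 233) / 1.8²
  = 7.8512 · 233 / 3.24
  = 564.61
Design effect: 2.04 × 564.61 = 1151.80.
Adjust for 56% response: 1151.80 / 0.56 = 2056.79.
Round up → n = 2057 per group.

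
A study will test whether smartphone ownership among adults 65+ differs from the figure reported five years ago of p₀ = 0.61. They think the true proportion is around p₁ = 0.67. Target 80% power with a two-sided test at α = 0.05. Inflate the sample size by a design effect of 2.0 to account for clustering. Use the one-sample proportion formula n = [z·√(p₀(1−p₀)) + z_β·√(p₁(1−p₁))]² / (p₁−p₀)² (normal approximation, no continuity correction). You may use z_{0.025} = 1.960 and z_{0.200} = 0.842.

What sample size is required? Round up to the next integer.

n = [z_{α/2}·√(p₀q₀) + z_β·√(p₁q₁)]² / (p₁ − p₀)²
  = [1.960·√(0.61·0.39) + 0.842·√(0.67·0.33)]² / (0.06)²
  = [1.960·0.4877 + 0.842·0.4702]² / 0.0036
  = [1.3519]² / 0.0036
  = 507.68
Design effect: 2.0 × 507.68 = 1015.37.
Round up → n = 1016.

n = 1016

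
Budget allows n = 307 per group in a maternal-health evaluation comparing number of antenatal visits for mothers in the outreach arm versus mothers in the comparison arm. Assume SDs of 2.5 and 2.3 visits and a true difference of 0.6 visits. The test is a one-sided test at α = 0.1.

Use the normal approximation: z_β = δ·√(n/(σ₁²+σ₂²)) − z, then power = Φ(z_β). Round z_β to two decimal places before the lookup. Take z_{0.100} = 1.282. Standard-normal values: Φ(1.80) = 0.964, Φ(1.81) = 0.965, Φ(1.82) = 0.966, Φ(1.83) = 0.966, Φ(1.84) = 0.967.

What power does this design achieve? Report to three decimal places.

Power ≈ 0.965

z_β = δ·√(n/(σ₁²+σ₂²)) − z_α
    = 0.6 · √(307/11.54) − 1.282
    = 0.6 · 5.15782 − 1.282
    = 3.0947 − 1.282 = 1.8127 → 1.81
Power = Φ(1.81) = 0.965.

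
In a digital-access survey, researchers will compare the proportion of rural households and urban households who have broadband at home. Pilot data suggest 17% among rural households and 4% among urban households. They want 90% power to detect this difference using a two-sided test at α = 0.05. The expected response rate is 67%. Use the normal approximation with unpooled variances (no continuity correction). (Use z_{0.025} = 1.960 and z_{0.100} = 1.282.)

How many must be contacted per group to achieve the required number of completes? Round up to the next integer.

n = 167 per group

n = (z_{α/2} + z_β)² · [p₁(1−p₁) + p₂(1−p₂)] / (p₁ − p₂)²
  = (1.960 + 1.282)² · (0.17·0.83 + 0.04·0.96) / (0.13)²
  = (3.242)² · (0.1411 + 0.0384) / 0.0169
  = 10.5106 · 0.1795 / 0.0169
  = 111.64
Adjust for 67% response: 111.64 / 0.67 = 166.62.
Round up → n = 167 per group.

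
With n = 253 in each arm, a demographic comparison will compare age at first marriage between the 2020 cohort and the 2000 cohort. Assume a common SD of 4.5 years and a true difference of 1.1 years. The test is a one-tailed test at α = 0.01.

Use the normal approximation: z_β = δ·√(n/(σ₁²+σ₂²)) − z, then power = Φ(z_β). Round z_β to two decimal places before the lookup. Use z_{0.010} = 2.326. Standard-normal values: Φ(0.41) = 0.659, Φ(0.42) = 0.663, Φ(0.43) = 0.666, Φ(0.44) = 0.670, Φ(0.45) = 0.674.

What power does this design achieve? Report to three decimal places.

Power ≈ 0.663

z_β = δ·√(n/(σ₁²+σ₂²)) − z_α
    = 1.1 · √(253/40.5) − 2.326
    = 1.1 · 2.49938 − 2.326
    = 2.7493 − 2.326 = 0.4233 → 0.42
Power = Φ(0.42) = 0.663.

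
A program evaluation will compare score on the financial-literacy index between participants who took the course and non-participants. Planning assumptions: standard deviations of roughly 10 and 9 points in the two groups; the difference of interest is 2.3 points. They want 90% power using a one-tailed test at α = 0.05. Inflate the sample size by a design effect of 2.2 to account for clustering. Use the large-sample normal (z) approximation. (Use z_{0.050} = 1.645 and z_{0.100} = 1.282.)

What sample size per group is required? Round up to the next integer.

n = (z_α + z_β)² · (σ₁² + σ₂²) / δ²
  = (1.645 + 1.282)² · (10² + 9² = 181) / 2.3²
  = 8.5673 · 181 / 5.29
  = 293.14
Design effect: 2.2 × 293.14 = 644.90.
Round up → n = 645 per group.

n = 645 per group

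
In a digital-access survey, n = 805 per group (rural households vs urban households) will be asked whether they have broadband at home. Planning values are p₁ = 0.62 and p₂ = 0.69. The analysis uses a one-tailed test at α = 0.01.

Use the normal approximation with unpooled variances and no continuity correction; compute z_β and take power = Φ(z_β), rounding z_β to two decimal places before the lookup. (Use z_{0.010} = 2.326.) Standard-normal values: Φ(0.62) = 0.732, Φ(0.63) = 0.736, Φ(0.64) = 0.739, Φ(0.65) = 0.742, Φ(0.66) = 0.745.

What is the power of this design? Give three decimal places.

z_β = |p₁−p₂|·√(n/[p₁q₁+p₂q₂]) − z_α
    = 0.07 · √(805/0.4495) − 2.326
    = 0.07 · 42.3188 − 2.326
    = 2.9623 − 2.326 = 0.6363 → 0.64
Power = Φ(0.64) = 0.739.

Power ≈ 0.739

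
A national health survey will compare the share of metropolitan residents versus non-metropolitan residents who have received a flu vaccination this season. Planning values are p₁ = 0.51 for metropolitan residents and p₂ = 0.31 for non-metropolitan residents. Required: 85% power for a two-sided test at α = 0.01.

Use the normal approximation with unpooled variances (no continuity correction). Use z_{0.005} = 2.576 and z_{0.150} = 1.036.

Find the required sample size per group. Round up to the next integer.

n = 152 per group

n = (z_{α/2} + z_β)² · [p₁(1−p₁) + p₂(1−p₂)] / (p₁ − p₂)²
  = (2.576 + 1.036)² · (0.51·0.49 + 0.31·0.69) / (0.20)²
  = (3.612)² · (0.2499 + 0.2139) / 0.0400
  = 13.0465 · 0.4638 / 0.0400
  = 151.27
Round up → n = 152 per group.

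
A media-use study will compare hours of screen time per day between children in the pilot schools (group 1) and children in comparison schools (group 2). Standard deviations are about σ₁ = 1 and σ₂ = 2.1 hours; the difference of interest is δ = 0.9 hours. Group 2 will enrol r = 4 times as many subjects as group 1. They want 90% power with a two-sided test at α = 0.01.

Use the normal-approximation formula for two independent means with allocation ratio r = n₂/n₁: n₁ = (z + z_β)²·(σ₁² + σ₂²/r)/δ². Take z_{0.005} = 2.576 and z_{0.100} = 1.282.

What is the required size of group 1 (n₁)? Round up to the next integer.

n₁ = 39

n₁ = (z_{α/2} + z_β)² · (σ₁² + σ₂²/r) / δ²
   = (2.576 + 1.282)² · (1² + 2.1²/4) / 0.9²
   = 14.8842 · (1 + 1.1025) / 0.81
   = 14.8842 · 2.1025 / 0.81
   = 38.63
Round up → n₁ = 39; n₂ = r·n₁ = 4 × 39 = 156.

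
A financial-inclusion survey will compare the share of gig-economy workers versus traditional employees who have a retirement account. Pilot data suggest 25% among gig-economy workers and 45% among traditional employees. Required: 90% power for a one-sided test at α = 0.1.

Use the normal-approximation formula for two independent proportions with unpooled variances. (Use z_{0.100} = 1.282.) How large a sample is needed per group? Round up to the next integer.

n = 72 per group

n = (z_α + z_β)² · [p₁(1−p₁) + p₂(1−p₂)] / (p₁ − p₂)²
  = (1.282 + 1.282)² · (0.25·0.75 + 0.45·0.55) / (-0.20)²
  = (2.564)² · (0.1875 + 0.2475) / 0.0400
  = 6.5741 · 0.4350 / 0.0400
  = 71.49
Round up → n = 72 per group.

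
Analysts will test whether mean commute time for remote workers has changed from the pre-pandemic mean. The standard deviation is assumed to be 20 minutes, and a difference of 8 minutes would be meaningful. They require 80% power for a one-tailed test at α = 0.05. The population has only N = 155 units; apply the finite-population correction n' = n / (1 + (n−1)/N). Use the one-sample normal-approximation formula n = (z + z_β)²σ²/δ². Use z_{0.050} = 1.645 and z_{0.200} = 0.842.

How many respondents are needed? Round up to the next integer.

n = (z_α + z_β)² · σ² / δ²
  = (1.645 + 0.842)² · 20² / 8²
  = 6.1852 · 400 / 64
  = 38.66
Finite-population correction (N = 155): 38.66 / (1 + (38.66 − 1)/155) = 31.10.
Round up → n = 32.

n = 32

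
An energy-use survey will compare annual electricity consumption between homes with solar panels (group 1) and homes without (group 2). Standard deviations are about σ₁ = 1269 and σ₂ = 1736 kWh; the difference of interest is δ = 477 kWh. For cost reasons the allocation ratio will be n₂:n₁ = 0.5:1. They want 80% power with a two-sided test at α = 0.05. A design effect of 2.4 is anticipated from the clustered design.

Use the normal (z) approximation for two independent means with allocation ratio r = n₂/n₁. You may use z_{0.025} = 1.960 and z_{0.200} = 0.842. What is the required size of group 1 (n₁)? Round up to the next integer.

n₁ = 633

n₁ = (z_{α/2} + z_β)² · (σ₁² + σ₂²/r) / δ²
   = (1.960 + 0.842)² · (1269² + 1736²/0.5) / 477²
   = 7.8512 · (1610361 + 6027392) / 227529
   = 7.8512 · 7637753 / 227529
   = 263.55
Design effect: 2.4 × 263.55 = 632.52.
Round up → n₁ = 633; n₂ = r·n₁ = 0.5 × 633 = 317.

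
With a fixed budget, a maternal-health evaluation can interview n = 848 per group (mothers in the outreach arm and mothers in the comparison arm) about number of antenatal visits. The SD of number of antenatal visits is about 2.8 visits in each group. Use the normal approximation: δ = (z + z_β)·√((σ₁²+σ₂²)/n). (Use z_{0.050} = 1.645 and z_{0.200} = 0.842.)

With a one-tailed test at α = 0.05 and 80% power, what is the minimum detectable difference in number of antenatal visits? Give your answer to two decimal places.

δ = (z_α + z_β) · √((σ₁²+σ₂²)/n)
  = (1.645 + 0.842) · √(15.68/848)
  = 2.487 · √0.01849
  = 2.487 · 0.1360
  = 0.3382

Minimum detectable difference ≈ 0.34 visits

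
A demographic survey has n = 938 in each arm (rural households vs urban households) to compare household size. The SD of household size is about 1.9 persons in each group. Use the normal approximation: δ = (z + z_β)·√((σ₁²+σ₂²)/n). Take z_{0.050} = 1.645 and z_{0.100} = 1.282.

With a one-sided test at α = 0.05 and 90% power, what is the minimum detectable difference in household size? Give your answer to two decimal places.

δ = (z_α + z_β) · √((σ₁²+σ₂²)/n)
  = (1.645 + 1.282) · √(7.22/938)
  = 2.927 · √0.0077
  = 2.927 · 0.0877
  = 0.2568

Minimum detectable difference ≈ 0.26 persons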